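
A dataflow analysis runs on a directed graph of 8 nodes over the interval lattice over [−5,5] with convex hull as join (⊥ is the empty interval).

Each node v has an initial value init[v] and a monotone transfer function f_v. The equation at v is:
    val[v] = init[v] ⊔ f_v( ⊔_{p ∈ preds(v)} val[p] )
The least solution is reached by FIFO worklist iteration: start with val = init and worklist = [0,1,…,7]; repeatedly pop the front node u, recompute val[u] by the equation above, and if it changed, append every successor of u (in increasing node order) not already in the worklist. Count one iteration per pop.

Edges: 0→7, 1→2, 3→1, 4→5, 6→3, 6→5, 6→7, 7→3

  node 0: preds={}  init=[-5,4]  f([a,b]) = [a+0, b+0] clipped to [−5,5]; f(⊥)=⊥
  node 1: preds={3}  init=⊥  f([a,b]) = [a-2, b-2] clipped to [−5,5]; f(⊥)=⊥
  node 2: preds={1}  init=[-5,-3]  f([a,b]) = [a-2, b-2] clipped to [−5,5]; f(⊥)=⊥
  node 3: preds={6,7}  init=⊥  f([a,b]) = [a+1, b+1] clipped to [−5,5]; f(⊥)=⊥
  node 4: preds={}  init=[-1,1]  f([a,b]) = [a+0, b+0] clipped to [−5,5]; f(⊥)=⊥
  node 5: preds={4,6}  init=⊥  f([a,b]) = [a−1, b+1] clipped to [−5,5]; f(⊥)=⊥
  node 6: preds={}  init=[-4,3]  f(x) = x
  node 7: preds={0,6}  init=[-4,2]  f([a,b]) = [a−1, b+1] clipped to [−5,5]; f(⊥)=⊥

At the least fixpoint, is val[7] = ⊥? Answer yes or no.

no

Iteration log — 13 steps:
  step 1. node 0  ⊔preds=⊥  new=[-5,4]  stable
  step 2. node 1  ⊔preds=⊥  new=⊥  stable
  step 3. node 2  ⊔preds=⊥  new=[-5,-3]  stable
  step 4. node 3  ⊔preds=[-4,3]  new=[-3,4]  old=⊥  +wl: 1
  step 5. node 4  ⊔preds=⊥  new=[-1,1]  stable
  step 6. node 5  ⊔preds=[-4,3]  new=[-5,4]  old=⊥  +wl: 
  step 7. node 6  ⊔preds=⊥  new=[-4,3]  stable
  step 8. node 7  ⊔preds=[-5,4]  new=[-5,5]  old=[-4,2]  +wl: 3
  step 9. node 1  ⊔preds=[-3,4]  new=[-5,2]  old=⊥  +wl: 2
  step 10. node 3  ⊔preds=[-5,5]  new=[-4,5]  old=[-3,4]  +wl: 1
  step 11. node 2  ⊔preds=[-5,2]  new=[-5,0]  old=[-5,-3]  +wl: 
  step 12. node 1  ⊔preds=[-4,5]  new=[-5,3]  old=[-5,2]  +wl: 2
  step 13. node 2  ⊔preds=[-5,3]  new=[-5,1]  old=[-5,0]  +wl: 

Least fixpoint reached:
  node 0: [-5,4]
  node 1: [-5,3]
  node 2: [-5,1]
  node 3: [-4,5]
  node 4: [-1,1]
  node 5: [-5,4]
  node 6: [-4,3]
  node 7: [-5,5]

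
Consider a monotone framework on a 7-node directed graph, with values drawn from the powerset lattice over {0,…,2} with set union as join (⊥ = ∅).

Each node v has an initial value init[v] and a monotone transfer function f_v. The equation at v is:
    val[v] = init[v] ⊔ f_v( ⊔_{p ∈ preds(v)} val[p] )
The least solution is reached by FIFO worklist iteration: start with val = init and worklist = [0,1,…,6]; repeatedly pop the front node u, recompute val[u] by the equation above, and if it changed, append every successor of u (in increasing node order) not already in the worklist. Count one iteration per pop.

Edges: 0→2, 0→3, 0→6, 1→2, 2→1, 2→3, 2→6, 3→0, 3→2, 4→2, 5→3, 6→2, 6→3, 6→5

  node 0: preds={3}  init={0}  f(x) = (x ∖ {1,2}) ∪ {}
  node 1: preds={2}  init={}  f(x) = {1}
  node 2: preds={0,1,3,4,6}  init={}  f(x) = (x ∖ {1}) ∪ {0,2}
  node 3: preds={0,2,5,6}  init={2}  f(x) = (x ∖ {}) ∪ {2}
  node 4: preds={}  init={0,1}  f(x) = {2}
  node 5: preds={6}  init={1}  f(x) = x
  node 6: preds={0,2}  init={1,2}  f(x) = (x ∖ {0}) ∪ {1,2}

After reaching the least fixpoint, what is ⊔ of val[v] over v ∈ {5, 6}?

{1,2}

Worklist (11 pops):
  #1 pop 0: in={2} → {0} (no change)
  #2 pop 1: in={} → {1} (was {}); enqueue []
  #3 pop 2: in={0,1,2} → {0,2} (was {}); enqueue [1]
  #4 pop 3: in={0,1,2} → {0,1,2} (was {2}); enqueue [0,2]
  #5 pop 4: in={} → {0,1,2} (was {0,1}); enqueue []
  #6 pop 5: in={1,2} → {1,2} (was {1}); enqueue [3]
  #7 pop 6: in={0,2} → {1,2} (no change)
  #8 pop 1: in={0,2} → {1} (no change)
  #9 pop 0: in={0,1,2} → {0} (no change)
  #10 pop 2: in={0,1,2} → {0,2} (no change)
  #11 pop 3: in={0,1,2} → {0,1,2} (no change)

Fixpoint:
  val[0] = {0}
  val[1] = {1}
  val[2] = {0,2}
  val[3] = {0,1,2}
  val[4] = {0,1,2}
  val[5] = {1,2}
  val[6] = {1,2}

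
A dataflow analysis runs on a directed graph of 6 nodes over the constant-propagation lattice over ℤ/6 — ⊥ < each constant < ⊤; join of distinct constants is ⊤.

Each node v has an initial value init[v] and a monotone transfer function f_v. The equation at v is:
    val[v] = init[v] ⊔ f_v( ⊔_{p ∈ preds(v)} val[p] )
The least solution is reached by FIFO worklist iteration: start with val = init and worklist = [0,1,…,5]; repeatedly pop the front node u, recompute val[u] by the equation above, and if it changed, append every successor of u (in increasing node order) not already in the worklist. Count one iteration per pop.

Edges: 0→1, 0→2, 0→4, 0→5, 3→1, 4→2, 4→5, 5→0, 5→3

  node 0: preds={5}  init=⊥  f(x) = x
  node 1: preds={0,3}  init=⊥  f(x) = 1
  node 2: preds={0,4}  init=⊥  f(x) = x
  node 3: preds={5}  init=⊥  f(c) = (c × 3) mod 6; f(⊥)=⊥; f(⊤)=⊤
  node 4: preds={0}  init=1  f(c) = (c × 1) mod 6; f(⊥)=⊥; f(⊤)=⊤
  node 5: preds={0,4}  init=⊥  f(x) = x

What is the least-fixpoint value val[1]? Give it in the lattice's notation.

1

Trace (12 dequeues):
  [1] u=0 | in ⊥ | out ⊥ | ==
  [2] u=1 | in ⊥ | out 1 | prev ⊥ | push {}
  [3] u=2 | in 1 | out 1 | prev ⊥ | push {}
  [4] u=3 | in ⊥ | out ⊥ | ==
  [5] u=4 | in ⊥ | out 1 | ==
  [6] u=5 | in 1 | out 1 | prev ⊥ | push {0,3}
  [7] u=0 | in 1 | out 1 | prev ⊥ | push {1,2,4,5}
  [8] u=3 | in 1 | out 3 | prev ⊥ | push {}
  [9] u=1 | in ⊤ | out 1 | ==
  [10] u=2 | in 1 | out 1 | ==
  [11] u=4 | in 1 | out 1 | ==
  [12] u=5 | in 1 | out 1 | ==

Converged values:
  [0] 1
  [1] 1
  [2] 1
  [3] 3
  [4] 1
  [5] 1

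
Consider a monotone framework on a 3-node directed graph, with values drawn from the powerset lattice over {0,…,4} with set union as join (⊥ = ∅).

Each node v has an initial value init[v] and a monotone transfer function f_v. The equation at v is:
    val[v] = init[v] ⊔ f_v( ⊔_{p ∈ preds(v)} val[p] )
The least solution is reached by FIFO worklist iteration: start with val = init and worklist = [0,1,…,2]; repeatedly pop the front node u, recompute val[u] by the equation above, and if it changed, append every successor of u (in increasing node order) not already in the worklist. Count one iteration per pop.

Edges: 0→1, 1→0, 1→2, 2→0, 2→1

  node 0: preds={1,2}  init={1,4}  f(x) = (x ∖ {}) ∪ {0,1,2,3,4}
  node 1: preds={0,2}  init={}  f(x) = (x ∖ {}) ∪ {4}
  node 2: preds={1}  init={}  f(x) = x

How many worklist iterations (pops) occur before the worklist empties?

Iteration log — 5 steps:
  step 1. node 0  ⊔preds={}  new={0,1,2,3,4}  old={1,4}  +wl: 
  step 2. node 1  ⊔preds={0,1,2,3,4}  new={0,1,2,3,4}  old={}  +wl: 0
  step 3. node 2  ⊔preds={0,1,2,3,4}  new={0,1,2,3,4}  old={}  +wl: 1
  step 4. node 0  ⊔preds={0,1,2,3,4}  new={0,1,2,3,4}  stable
  step 5. node 1  ⊔preds={0,1,2,3,4}  new={0,1,2,3,4}  stable

Least fixpoint reached:
  node 0: {0,1,2,3,4}
  node 1: {0,1,2,3,4}
  node 2: {0,1,2,3,4}

5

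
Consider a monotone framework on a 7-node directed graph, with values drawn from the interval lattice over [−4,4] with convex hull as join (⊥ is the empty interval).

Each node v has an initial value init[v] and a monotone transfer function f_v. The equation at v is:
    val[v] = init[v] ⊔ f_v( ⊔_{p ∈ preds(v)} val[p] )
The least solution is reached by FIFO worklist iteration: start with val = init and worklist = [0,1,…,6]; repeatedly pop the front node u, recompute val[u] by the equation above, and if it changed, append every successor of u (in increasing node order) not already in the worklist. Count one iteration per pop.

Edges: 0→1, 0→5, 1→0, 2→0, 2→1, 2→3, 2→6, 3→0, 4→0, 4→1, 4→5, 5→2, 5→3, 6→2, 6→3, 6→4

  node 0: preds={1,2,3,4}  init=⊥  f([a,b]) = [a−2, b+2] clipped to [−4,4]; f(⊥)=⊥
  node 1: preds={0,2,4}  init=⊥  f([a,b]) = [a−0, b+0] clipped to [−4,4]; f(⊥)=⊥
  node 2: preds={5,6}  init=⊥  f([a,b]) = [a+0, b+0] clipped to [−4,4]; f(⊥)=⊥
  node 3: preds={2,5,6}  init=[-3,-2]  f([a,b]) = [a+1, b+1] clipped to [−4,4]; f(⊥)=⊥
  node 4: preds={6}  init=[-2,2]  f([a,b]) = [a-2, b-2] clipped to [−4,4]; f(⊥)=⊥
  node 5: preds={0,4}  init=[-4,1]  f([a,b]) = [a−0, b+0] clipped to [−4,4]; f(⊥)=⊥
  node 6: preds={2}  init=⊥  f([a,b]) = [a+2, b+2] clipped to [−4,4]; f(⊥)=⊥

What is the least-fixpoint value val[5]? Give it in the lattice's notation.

Trace (19 dequeues):
  [1] u=0 | in [-3,2] | out [-4,4] | prev ⊥ | push {}
  [2] u=1 | in [-4,4] | out [-4,4] | prev ⊥ | push {0}
  [3] u=2 | in [-4,1] | out [-4,1] | prev ⊥ | push {1}
  [4] u=3 | in [-4,1] | out [-3,2] | prev [-3,-2] | push {}
  [5] u=4 | in ⊥ | out [-2,2] | ==
  [6] u=5 | in [-4,4] | out [-4,4] | prev [-4,1] | push {2,3}
  [7] u=6 | in [-4,1] | out [-2,3] | prev ⊥ | push {4}
  [8] u=0 | in [-4,4] | out [-4,4] | ==
  [9] u=1 | in [-4,4] | out [-4,4] | ==
  [10] u=2 | in [-4,4] | out [-4,4] | prev [-4,1] | push {0,1,6}
  [11] u=3 | in [-4,4] | out [-3,4] | prev [-3,2] | push {}
  [12] u=4 | in [-2,3] | out [-4,2] | prev [-2,2] | push {5}
  [13] u=0 | in [-4,4] | out [-4,4] | ==
  [14] u=1 | in [-4,4] | out [-4,4] | ==
  [15] u=6 | in [-4,4] | out [-2,4] | prev [-2,3] | push {2,3,4}
  [16] u=5 | in [-4,4] | out [-4,4] | ==
  [17] u=2 | in [-4,4] | out [-4,4] | ==
  [18] u=3 | in [-4,4] | out [-3,4] | ==
  [19] u=4 | in [-2,4] | out [-4,2] | ==

Converged values:
  [0] [-4,4]
  [1] [-4,4]
  [2] [-4,4]
  [3] [-3,4]
  [4] [-4,2]
  [5] [-4,4]
  [6] [-2,4]

[-4,4]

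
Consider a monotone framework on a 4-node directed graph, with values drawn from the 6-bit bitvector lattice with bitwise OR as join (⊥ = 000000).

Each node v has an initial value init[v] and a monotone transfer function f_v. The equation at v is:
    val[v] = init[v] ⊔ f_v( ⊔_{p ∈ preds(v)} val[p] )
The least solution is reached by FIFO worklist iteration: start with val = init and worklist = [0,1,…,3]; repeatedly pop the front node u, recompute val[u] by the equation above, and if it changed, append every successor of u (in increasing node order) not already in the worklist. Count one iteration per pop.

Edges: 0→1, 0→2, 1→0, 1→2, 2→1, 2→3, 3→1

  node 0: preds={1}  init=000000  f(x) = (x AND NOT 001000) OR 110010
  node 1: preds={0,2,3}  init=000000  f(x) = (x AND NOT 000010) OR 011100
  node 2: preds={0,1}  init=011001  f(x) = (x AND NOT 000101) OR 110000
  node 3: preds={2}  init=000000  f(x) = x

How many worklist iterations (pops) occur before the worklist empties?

Worklist (7 pops):
  #1 pop 0: in=000000 → 110010 (was 000000); enqueue []
  #2 pop 1: in=111011 → 111101 (was 000000); enqueue [0]
  #3 pop 2: in=111111 → 111011 (was 011001); enqueue [1]
  #4 pop 3: in=111011 → 111011 (was 000000); enqueue []
  #5 pop 0: in=111101 → 110111 (was 110010); enqueue [2]
  #6 pop 1: in=111111 → 111101 (no change)
  #7 pop 2: in=111111 → 111011 (no change)

Fixpoint:
  val[0] = 110111
  val[1] = 111101
  val[2] = 111011
  val[3] = 111011

7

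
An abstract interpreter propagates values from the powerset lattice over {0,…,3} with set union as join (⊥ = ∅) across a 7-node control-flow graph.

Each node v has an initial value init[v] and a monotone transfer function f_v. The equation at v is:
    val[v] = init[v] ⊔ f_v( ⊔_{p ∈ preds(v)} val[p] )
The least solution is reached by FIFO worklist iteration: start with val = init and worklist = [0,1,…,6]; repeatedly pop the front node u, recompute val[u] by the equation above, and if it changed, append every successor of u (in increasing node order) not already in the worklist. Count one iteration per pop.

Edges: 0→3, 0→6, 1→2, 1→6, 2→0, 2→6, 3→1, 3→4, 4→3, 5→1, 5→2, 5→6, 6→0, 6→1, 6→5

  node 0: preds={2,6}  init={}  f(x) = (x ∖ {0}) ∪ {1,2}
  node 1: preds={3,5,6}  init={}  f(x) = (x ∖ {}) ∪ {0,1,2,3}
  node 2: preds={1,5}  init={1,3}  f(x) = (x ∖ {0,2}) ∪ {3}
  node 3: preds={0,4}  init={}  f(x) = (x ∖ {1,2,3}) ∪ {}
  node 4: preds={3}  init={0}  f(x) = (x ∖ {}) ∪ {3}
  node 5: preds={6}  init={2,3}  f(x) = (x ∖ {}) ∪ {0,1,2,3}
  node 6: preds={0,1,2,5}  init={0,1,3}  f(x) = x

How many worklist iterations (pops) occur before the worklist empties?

12

Iteration log — 12 steps:
  step 1. node 0  ⊔preds={0,1,3}  new={1,2,3}  old={}  +wl: 
  step 2. node 1  ⊔preds={0,1,2,3}  new={0,1,2,3}  old={}  +wl: 
  step 3. node 2  ⊔preds={0,1,2,3}  new={1,3}  stable
  step 4. node 3  ⊔preds={0,1,2,3}  new={0}  old={}  +wl: 1
  step 5. node 4  ⊔preds={0}  new={0,3}  old={0}  +wl: 3
  step 6. node 5  ⊔preds={0,1,3}  new={0,1,2,3}  old={2,3}  +wl: 2
  step 7. node 6  ⊔preds={0,1,2,3}  new={0,1,2,3}  old={0,1,3}  +wl: 0,5
  step 8. node 1  ⊔preds={0,1,2,3}  new={0,1,2,3}  stable
  step 9. node 3  ⊔preds={0,1,2,3}  new={0}  stable
  step 10. node 2  ⊔preds={0,1,2,3}  new={1,3}  stable
  step 11. node 0  ⊔preds={0,1,2,3}  new={1,2,3}  stable
  step 12. node 5  ⊔preds={0,1,2,3}  new={0,1,2,3}  stable

Least fixpoint reached:
  node 0: {1,2,3}
  node 1: {0,1,2,3}
  node 2: {1,3}
  node 3: {0}
  node 4: {0,3}
  node 5: {0,1,2,3}
  node 6: {0,1,2,3}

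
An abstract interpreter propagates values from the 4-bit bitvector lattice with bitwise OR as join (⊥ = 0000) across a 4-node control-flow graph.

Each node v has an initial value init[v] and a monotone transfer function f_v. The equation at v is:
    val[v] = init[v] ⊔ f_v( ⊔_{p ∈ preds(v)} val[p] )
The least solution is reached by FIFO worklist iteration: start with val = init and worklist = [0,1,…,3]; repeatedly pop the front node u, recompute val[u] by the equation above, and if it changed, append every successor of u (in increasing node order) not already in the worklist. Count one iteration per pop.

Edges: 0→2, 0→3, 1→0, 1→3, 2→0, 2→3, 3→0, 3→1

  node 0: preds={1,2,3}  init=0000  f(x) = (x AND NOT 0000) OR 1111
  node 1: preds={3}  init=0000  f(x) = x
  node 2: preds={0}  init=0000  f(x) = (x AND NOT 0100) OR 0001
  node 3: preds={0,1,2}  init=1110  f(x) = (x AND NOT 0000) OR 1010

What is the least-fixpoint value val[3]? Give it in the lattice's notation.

1111

Iteration log — 8 steps:
  step 1. node 0  ⊔preds=1110  new=1111  old=0000  +wl: 
  step 2. node 1  ⊔preds=1110  new=1110  old=0000  +wl: 0
  step 3. node 2  ⊔preds=1111  new=1011  old=0000  +wl: 
  step 4. node 3  ⊔preds=1111  new=1111  old=1110  +wl: 1
  step 5. node 0  ⊔preds=1111  new=1111  stable
  step 6. node 1  ⊔preds=1111  new=1111  old=1110  +wl: 0,3
  step 7. node 0  ⊔preds=1111  new=1111  stable
  step 8. node 3  ⊔preds=1111  new=1111  stable

Least fixpoint reached:
  node 0: 1111
  node 1: 1111
  node 2: 1011
  node 3: 1111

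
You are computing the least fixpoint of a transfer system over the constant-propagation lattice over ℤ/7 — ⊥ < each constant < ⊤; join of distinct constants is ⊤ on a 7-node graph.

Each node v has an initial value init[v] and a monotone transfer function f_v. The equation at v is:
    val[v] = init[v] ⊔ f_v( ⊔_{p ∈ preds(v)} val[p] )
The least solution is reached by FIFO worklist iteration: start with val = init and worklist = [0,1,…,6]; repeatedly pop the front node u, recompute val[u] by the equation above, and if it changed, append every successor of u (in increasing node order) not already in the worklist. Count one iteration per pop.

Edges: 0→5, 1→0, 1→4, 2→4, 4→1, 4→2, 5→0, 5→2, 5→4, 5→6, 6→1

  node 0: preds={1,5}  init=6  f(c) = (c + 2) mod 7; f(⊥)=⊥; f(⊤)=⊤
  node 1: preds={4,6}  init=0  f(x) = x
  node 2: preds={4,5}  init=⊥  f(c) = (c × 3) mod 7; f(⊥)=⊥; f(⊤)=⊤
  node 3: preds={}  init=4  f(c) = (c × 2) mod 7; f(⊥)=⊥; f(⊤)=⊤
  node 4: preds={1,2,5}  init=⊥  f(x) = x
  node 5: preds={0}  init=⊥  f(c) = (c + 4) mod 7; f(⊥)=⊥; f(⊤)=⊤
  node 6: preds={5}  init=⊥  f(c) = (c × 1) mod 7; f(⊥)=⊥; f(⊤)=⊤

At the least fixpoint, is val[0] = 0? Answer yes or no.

Trace (13 dequeues):
  [1] u=0 | in 0 | out ⊤ | prev 6 | push {}
  [2] u=1 | in ⊥ | out 0 | ==
  [3] u=2 | in ⊥ | out ⊥ | ==
  [4] u=3 | in ⊥ | out 4 | ==
  [5] u=4 | in 0 | out 0 | prev ⊥ | push {1,2}
  [6] u=5 | in ⊤ | out ⊤ | prev ⊥ | push {0,4}
  [7] u=6 | in ⊤ | out ⊤ | prev ⊥ | push {}
  [8] u=1 | in ⊤ | out ⊤ | prev 0 | push {}
  [9] u=2 | in ⊤ | out ⊤ | prev ⊥ | push {}
  [10] u=0 | in ⊤ | out ⊤ | ==
  [11] u=4 | in ⊤ | out ⊤ | prev 0 | push {1,2}
  [12] u=1 | in ⊤ | out ⊤ | ==
  [13] u=2 | in ⊤ | out ⊤ | ==

Converged values:
  [0] ⊤
  [1] ⊤
  [2] ⊤
  [3] 4
  [4] ⊤
  [5] ⊤
  [6] ⊤

no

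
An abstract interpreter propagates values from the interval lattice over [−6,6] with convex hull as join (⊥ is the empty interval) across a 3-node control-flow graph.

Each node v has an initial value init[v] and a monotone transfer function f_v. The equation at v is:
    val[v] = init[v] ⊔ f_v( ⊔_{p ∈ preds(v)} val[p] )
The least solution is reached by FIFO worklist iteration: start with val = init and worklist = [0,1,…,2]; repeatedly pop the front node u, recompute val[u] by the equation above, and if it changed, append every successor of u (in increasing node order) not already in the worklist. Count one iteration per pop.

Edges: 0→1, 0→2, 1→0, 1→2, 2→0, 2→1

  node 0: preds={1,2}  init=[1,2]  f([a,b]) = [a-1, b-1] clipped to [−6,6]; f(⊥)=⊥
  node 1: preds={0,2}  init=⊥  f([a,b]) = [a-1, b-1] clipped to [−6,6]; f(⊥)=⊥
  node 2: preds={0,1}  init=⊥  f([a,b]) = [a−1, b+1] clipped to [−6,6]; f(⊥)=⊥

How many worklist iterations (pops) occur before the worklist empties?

12

Worklist (12 pops):
  #1 pop 0: in=⊥ → [1,2] (no change)
  #2 pop 1: in=[1,2] → [0,1] (was ⊥); enqueue [0]
  #3 pop 2: in=[0,2] → [-1,3] (was ⊥); enqueue [1]
  #4 pop 0: in=[-1,3] → [-2,2] (was [1,2]); enqueue [2]
  #5 pop 1: in=[-2,3] → [-3,2] (was [0,1]); enqueue [0]
  #6 pop 2: in=[-3,2] → [-4,3] (was [-1,3]); enqueue [1]
  #7 pop 0: in=[-4,3] → [-5,2] (was [-2,2]); enqueue [2]
  #8 pop 1: in=[-5,3] → [-6,2] (was [-3,2]); enqueue [0]
  #9 pop 2: in=[-6,2] → [-6,3] (was [-4,3]); enqueue [1]
  #10 pop 0: in=[-6,3] → [-6,2] (was [-5,2]); enqueue [2]
  #11 pop 1: in=[-6,3] → [-6,2] (no change)
  #12 pop 2: in=[-6,2] → [-6,3] (no change)

Fixpoint:
  val[0] = [-6,2]
  val[1] = [-6,2]
  val[2] = [-6,3]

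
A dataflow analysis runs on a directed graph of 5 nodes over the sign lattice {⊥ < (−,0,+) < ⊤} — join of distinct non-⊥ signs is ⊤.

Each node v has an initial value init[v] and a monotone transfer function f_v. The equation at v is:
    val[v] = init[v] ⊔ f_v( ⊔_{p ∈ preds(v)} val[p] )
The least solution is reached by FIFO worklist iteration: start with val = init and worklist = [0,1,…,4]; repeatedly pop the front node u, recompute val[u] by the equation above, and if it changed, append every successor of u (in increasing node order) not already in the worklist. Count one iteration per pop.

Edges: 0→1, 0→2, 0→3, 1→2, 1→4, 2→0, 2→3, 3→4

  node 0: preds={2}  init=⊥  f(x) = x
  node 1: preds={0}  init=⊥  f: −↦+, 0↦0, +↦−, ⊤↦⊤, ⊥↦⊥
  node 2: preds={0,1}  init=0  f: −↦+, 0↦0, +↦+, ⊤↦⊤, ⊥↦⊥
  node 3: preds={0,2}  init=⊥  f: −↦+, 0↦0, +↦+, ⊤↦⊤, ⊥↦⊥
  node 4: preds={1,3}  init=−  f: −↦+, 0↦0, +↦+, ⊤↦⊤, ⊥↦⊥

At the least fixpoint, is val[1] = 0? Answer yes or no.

yes

Worklist (5 pops):
  #1 pop 0: in=0 → 0 (was ⊥); enqueue []
  #2 pop 1: in=0 → 0 (was ⊥); enqueue []
  #3 pop 2: in=0 → 0 (no change)
  #4 pop 3: in=0 → 0 (was ⊥); enqueue []
  #5 pop 4: in=0 → ⊤ (was −); enqueue []

Fixpoint:
  val[0] = 0
  val[1] = 0
  val[2] = 0
  val[3] = 0
  val[4] = ⊤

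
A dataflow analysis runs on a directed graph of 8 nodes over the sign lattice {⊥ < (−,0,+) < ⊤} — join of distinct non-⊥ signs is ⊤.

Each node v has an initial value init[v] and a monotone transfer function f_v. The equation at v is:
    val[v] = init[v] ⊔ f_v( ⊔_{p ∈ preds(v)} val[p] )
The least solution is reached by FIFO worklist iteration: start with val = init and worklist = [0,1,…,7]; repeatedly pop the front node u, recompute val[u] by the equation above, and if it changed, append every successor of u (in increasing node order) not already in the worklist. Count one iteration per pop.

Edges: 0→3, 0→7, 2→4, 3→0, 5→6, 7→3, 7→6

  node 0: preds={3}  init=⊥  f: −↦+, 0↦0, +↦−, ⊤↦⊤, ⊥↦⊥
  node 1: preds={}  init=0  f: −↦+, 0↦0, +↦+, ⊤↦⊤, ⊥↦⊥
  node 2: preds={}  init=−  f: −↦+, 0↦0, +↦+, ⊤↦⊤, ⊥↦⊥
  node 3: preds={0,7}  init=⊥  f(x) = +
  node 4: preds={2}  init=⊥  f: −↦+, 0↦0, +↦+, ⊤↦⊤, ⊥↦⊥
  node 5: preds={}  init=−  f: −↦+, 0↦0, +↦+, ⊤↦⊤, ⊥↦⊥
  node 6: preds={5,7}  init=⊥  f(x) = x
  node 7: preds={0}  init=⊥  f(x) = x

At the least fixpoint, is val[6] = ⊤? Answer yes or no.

no

Trace (13 dequeues):
  [1] u=0 | in ⊥ | out ⊥ | ==
  [2] u=1 | in ⊥ | out 0 | ==
  [3] u=2 | in ⊥ | out − | ==
  [4] u=3 | in ⊥ | out + | prev ⊥ | push {0}
  [5] u=4 | in − | out + | prev ⊥ | push {}
  [6] u=5 | in ⊥ | out − | ==
  [7] u=6 | in − | out − | prev ⊥ | push {}
  [8] u=7 | in ⊥ | out ⊥ | ==
  [9] u=0 | in + | out − | prev ⊥ | push {3,7}
  [10] u=3 | in − | out + | ==
  [11] u=7 | in − | out − | prev ⊥ | push {3,6}
  [12] u=3 | in − | out + | ==
  [13] u=6 | in − | out − | ==

Converged values:
  [0] −
  [1] 0
  [2] −
  [3] +
  [4] +
  [5] −
  [6] −
  [7] −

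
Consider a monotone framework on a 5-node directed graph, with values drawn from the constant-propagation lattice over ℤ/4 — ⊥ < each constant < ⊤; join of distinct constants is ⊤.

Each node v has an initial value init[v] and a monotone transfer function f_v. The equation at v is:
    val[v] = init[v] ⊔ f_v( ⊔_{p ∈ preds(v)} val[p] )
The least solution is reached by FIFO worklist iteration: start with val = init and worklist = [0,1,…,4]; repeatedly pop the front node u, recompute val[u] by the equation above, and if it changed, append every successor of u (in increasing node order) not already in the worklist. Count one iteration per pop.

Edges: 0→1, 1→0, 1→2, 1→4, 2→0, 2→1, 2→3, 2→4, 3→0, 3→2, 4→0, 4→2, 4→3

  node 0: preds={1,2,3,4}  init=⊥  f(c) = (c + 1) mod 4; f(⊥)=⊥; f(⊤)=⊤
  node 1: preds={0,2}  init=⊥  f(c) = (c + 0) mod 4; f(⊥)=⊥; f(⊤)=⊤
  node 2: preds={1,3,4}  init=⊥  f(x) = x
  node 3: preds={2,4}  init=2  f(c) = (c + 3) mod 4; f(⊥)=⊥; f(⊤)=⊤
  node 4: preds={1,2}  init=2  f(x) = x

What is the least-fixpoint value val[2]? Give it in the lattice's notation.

Worklist (11 pops):
  #1 pop 0: in=2 → 3 (was ⊥); enqueue []
  #2 pop 1: in=3 → 3 (was ⊥); enqueue [0]
  #3 pop 2: in=⊤ → ⊤ (was ⊥); enqueue [1]
  #4 pop 3: in=⊤ → ⊤ (was 2); enqueue [2]
  #5 pop 4: in=⊤ → ⊤ (was 2); enqueue [3]
  #6 pop 0: in=⊤ → ⊤ (was 3); enqueue []
  #7 pop 1: in=⊤ → ⊤ (was 3); enqueue [0,4]
  #8 pop 2: in=⊤ → ⊤ (no change)
  #9 pop 3: in=⊤ → ⊤ (no change)
  #10 pop 0: in=⊤ → ⊤ (no change)
  #11 pop 4: in=⊤ → ⊤ (no change)

Fixpoint:
  val[0] = ⊤
  val[1] = ⊤
  val[2] = ⊤
  val[3] = ⊤
  val[4] = ⊤

⊤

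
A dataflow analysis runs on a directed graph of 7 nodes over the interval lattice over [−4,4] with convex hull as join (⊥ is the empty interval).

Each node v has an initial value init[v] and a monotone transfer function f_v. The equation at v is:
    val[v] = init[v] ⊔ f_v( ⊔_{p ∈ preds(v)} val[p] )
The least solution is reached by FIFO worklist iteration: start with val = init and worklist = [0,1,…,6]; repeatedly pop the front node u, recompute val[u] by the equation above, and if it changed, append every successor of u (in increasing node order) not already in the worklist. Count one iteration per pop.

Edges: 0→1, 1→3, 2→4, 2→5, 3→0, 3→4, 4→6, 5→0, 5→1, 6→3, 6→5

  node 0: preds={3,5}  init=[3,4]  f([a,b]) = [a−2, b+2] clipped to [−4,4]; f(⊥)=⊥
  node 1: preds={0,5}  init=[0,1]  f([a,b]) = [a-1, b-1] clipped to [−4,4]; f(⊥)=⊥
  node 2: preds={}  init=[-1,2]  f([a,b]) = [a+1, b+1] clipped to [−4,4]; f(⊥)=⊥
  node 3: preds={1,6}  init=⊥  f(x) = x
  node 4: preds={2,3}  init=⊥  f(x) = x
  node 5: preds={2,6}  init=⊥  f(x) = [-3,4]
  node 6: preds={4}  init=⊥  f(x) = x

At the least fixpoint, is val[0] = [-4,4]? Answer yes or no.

Iteration log — 16 steps:
  step 1. node 0  ⊔preds=⊥  new=[3,4]  stable
  step 2. node 1  ⊔preds=[3,4]  new=[0,3]  old=[0,1]  +wl: 
  step 3. node 2  ⊔preds=⊥  new=[-1,2]  stable
  step 4. node 3  ⊔preds=[0,3]  new=[0,3]  old=⊥  +wl: 0
  step 5. node 4  ⊔preds=[-1,3]  new=[-1,3]  old=⊥  +wl: 
  step 6. node 5  ⊔preds=[-1,2]  new=[-3,4]  old=⊥  +wl: 1
  step 7. node 6  ⊔preds=[-1,3]  new=[-1,3]  old=⊥  +wl: 3,5
  step 8. node 0  ⊔preds=[-3,4]  new=[-4,4]  old=[3,4]  +wl: 
  step 9. node 1  ⊔preds=[-4,4]  new=[-4,3]  old=[0,3]  +wl: 
  step 10. node 3  ⊔preds=[-4,3]  new=[-4,3]  old=[0,3]  +wl: 0,4
  step 11. node 5  ⊔preds=[-1,3]  new=[-3,4]  stable
  step 12. node 0  ⊔preds=[-4,4]  new=[-4,4]  stable
  step 13. node 4  ⊔preds=[-4,3]  new=[-4,3]  old=[-1,3]  +wl: 6
  step 14. node 6  ⊔preds=[-4,3]  new=[-4,3]  old=[-1,3]  +wl: 3,5
  step 15. node 3  ⊔preds=[-4,3]  new=[-4,3]  stable
  step 16. node 5  ⊔preds=[-4,3]  new=[-3,4]  stable

Least fixpoint reached:
  node 0: [-4,4]
  node 1: [-4,3]
  node 2: [-1,2]
  node 3: [-4,3]
  node 4: [-4,3]
  node 5: [-3,4]
  node 6: [-4,3]

yes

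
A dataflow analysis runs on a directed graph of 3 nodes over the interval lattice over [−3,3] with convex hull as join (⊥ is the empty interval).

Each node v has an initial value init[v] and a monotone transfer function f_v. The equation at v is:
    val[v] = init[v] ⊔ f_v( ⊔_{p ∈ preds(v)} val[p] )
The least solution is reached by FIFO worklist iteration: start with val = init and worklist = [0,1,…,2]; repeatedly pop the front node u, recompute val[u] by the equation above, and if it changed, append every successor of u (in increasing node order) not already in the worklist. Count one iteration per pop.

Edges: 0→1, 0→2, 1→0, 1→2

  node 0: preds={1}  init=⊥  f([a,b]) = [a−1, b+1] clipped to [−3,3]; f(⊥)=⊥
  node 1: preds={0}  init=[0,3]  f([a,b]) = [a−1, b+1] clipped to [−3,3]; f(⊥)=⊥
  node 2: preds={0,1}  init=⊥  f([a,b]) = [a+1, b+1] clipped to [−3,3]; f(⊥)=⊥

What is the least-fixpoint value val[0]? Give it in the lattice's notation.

[-3,3]

Trace (7 dequeues):
  [1] u=0 | in [0,3] | out [-1,3] | prev ⊥ | push {}
  [2] u=1 | in [-1,3] | out [-2,3] | prev [0,3] | push {0}
  [3] u=2 | in [-2,3] | out [-1,3] | prev ⊥ | push {}
  [4] u=0 | in [-2,3] | out [-3,3] | prev [-1,3] | push {1,2}
  [5] u=1 | in [-3,3] | out [-3,3] | prev [-2,3] | push {0}
  [6] u=2 | in [-3,3] | out [-2,3] | prev [-1,3] | push {}
  [7] u=0 | in [-3,3] | out [-3,3] | ==

Converged values:
  [0] [-3,3]
  [1] [-3,3]
  [2] [-2,3]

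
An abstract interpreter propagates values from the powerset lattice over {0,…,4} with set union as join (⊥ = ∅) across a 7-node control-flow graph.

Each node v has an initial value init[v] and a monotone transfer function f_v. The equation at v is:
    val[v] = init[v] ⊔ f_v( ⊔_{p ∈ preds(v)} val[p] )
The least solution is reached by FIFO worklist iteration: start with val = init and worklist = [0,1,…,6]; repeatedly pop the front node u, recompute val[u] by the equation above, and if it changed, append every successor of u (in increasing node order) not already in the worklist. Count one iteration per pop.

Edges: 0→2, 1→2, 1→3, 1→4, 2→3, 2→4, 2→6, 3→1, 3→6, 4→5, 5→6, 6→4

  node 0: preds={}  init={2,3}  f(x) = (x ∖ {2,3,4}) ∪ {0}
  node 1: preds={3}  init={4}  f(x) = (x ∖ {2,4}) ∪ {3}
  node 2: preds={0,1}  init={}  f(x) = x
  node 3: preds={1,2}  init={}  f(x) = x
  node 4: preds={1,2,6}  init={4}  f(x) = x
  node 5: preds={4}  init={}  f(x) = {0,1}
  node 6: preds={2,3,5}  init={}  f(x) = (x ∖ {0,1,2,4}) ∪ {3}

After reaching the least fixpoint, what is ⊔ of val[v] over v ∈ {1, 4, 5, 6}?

Iteration log — 11 steps:
  step 1. node 0  ⊔preds={}  new={0,2,3}  old={2,3}  +wl: 
  step 2. node 1  ⊔preds={}  new={3,4}  old={4}  +wl: 
  step 3. node 2  ⊔preds={0,2,3,4}  new={0,2,3,4}  old={}  +wl: 
  step 4. node 3  ⊔preds={0,2,3,4}  new={0,2,3,4}  old={}  +wl: 1
  step 5. node 4  ⊔preds={0,2,3,4}  new={0,2,3,4}  old={4}  +wl: 
  step 6. node 5  ⊔preds={0,2,3,4}  new={0,1}  old={}  +wl: 
  step 7. node 6  ⊔preds={0,1,2,3,4}  new={3}  old={}  +wl: 4
  step 8. node 1  ⊔preds={0,2,3,4}  new={0,3,4}  old={3,4}  +wl: 2,3
  step 9. node 4  ⊔preds={0,2,3,4}  new={0,2,3,4}  stable
  step 10. node 2  ⊔preds={0,2,3,4}  new={0,2,3,4}  stable
  step 11. node 3  ⊔preds={0,2,3,4}  new={0,2,3,4}  stable

Least fixpoint reached:
  node 0: {0,2,3}
  node 1: {0,3,4}
  node 2: {0,2,3,4}
  node 3: {0,2,3,4}
  node 4: {0,2,3,4}
  node 5: {0,1}
  node 6: {3}

{0,1,2,3,4}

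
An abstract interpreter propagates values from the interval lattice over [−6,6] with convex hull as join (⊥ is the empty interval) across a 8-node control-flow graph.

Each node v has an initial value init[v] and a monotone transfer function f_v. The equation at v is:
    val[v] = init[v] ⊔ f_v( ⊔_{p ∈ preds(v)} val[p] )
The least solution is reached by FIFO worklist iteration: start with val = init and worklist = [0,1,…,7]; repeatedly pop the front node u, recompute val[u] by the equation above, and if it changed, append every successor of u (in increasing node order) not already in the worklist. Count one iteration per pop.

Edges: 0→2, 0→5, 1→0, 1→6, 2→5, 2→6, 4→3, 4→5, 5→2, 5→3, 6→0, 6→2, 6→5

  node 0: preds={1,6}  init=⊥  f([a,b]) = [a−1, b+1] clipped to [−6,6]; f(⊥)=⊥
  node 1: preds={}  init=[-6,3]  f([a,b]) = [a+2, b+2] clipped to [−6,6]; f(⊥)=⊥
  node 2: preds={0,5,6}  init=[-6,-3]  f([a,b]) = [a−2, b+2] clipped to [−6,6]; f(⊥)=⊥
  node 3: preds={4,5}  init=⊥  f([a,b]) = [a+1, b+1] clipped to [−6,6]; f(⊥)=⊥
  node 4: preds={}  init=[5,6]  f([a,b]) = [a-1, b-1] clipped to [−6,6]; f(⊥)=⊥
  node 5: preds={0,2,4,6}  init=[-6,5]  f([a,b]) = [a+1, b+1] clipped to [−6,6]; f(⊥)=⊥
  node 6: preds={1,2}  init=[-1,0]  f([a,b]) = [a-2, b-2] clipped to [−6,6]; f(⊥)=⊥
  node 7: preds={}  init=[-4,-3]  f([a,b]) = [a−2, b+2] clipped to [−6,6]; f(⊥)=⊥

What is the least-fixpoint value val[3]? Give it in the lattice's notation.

[-5,6]

Trace (13 dequeues):
  [1] u=0 | in [-6,3] | out [-6,4] | prev ⊥ | push {}
  [2] u=1 | in ⊥ | out [-6,3] | ==
  [3] u=2 | in [-6,5] | out [-6,6] | prev [-6,-3] | push {}
  [4] u=3 | in [-6,6] | out [-5,6] | prev ⊥ | push {}
  [5] u=4 | in ⊥ | out [5,6] | ==
  [6] u=5 | in [-6,6] | out [-6,6] | prev [-6,5] | push {2,3}
  [7] u=6 | in [-6,6] | out [-6,4] | prev [-1,0] | push {0,5}
  [8] u=7 | in ⊥ | out [-4,-3] | ==
  [9] u=2 | in [-6,6] | out [-6,6] | ==
  [10] u=3 | in [-6,6] | out [-5,6] | ==
  [11] u=0 | in [-6,4] | out [-6,5] | prev [-6,4] | push {2}
  [12] u=5 | in [-6,6] | out [-6,6] | ==
  [13] u=2 | in [-6,6] | out [-6,6] | ==

Converged values:
  [0] [-6,5]
  [1] [-6,3]
  [2] [-6,6]
  [3] [-5,6]
  [4] [5,6]
  [5] [-6,6]
  [6] [-6,4]
  [7] [-4,-3]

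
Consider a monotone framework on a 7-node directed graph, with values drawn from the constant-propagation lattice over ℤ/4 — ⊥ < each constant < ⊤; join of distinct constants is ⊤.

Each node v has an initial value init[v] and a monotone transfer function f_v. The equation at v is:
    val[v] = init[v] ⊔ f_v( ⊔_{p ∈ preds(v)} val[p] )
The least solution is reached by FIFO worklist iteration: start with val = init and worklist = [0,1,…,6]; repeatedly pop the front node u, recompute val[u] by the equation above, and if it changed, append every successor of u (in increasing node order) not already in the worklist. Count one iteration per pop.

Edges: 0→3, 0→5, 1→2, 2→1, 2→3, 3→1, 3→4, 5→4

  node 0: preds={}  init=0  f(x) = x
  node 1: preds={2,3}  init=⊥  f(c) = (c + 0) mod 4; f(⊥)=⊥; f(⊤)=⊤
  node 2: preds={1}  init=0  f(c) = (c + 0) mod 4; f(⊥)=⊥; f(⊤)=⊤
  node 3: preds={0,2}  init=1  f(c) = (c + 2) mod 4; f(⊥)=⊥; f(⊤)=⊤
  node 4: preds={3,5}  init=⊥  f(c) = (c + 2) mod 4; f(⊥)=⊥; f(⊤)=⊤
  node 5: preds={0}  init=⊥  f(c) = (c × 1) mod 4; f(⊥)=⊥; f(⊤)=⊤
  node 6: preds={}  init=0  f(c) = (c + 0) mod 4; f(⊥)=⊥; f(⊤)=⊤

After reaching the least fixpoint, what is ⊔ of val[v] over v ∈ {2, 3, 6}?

⊤

Iteration log — 9 steps:
  step 1. node 0  ⊔preds=⊥  new=0  stable
  step 2. node 1  ⊔preds=⊤  new=⊤  old=⊥  +wl: 
  step 3. node 2  ⊔preds=⊤  new=⊤  old=0  +wl: 1
  step 4. node 3  ⊔preds=⊤  new=⊤  old=1  +wl: 
  step 5. node 4  ⊔preds=⊤  new=⊤  old=⊥  +wl: 
  step 6. node 5  ⊔preds=0  new=0  old=⊥  +wl: 4
  step 7. node 6  ⊔preds=⊥  new=0  stable
  step 8. node 1  ⊔preds=⊤  new=⊤  stable
  step 9. node 4  ⊔preds=⊤  new=⊤  stable

Least fixpoint reached:
  node 0: 0
  node 1: ⊤
  node 2: ⊤
  node 3: ⊤
  node 4: ⊤
  node 5: 0
  node 6: 0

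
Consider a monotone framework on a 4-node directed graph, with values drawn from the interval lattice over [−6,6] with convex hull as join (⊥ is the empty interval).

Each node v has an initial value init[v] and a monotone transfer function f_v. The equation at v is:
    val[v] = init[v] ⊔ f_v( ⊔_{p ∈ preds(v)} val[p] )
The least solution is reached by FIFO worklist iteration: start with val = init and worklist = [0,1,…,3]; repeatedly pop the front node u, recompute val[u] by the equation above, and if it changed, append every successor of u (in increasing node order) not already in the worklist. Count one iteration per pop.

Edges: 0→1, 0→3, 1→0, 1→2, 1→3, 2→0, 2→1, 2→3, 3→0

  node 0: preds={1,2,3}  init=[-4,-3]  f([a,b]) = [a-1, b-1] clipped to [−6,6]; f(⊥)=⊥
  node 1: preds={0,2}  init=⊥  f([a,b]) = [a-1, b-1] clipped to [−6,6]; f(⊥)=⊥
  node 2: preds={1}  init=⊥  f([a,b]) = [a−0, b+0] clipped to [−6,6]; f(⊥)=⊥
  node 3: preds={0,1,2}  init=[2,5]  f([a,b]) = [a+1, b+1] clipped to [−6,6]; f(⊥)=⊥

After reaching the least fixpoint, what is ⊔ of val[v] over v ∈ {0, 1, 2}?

[-6,4]

Iteration log — 12 steps:
  step 1. node 0  ⊔preds=[2,5]  new=[-4,4]  old=[-4,-3]  +wl: 
  step 2. node 1  ⊔preds=[-4,4]  new=[-5,3]  old=⊥  +wl: 0
  step 3. node 2  ⊔preds=[-5,3]  new=[-5,3]  old=⊥  +wl: 1
  step 4. node 3  ⊔preds=[-5,4]  new=[-4,5]  old=[2,5]  +wl: 
  step 5. node 0  ⊔preds=[-5,5]  new=[-6,4]  old=[-4,4]  +wl: 3
  step 6. node 1  ⊔preds=[-6,4]  new=[-6,3]  old=[-5,3]  +wl: 0,2
  step 7. node 3  ⊔preds=[-6,4]  new=[-5,5]  old=[-4,5]  +wl: 
  step 8. node 0  ⊔preds=[-6,5]  new=[-6,4]  stable
  step 9. node 2  ⊔preds=[-6,3]  new=[-6,3]  old=[-5,3]  +wl: 0,1,3
  step 10. node 0  ⊔preds=[-6,5]  new=[-6,4]  stable
  step 11. node 1  ⊔preds=[-6,4]  new=[-6,3]  stable
  step 12. node 3  ⊔preds=[-6,4]  new=[-5,5]  stable

Least fixpoint reached:
  node 0: [-6,4]
  node 1: [-6,3]
  node 2: [-6,3]
  node 3: [-5,5]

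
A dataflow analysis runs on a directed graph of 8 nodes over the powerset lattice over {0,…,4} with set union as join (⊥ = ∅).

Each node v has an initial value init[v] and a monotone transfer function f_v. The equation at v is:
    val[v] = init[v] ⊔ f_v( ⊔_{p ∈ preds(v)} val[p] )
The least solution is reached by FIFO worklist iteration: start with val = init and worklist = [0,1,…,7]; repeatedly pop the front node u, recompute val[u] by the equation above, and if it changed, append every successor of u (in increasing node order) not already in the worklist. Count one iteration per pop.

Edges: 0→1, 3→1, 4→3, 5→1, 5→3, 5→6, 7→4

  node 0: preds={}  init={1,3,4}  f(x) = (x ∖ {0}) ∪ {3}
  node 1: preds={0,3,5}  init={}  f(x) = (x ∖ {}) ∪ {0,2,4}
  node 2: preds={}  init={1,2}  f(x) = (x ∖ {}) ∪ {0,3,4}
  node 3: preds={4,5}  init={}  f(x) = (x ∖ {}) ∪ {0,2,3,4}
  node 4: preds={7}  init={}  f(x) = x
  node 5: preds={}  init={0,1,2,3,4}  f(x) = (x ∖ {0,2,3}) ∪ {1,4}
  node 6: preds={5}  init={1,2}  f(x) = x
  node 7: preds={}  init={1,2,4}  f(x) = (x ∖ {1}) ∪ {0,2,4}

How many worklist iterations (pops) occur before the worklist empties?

12

Iteration log — 12 steps:
  step 1. node 0  ⊔preds={}  new={1,3,4}  stable
  step 2. node 1  ⊔preds={0,1,2,3,4}  new={0,1,2,3,4}  old={}  +wl: 
  step 3. node 2  ⊔preds={}  new={0,1,2,3,4}  old={1,2}  +wl: 
  step 4. node 3  ⊔preds={0,1,2,3,4}  new={0,1,2,3,4}  old={}  +wl: 1
  step 5. node 4  ⊔preds={1,2,4}  new={1,2,4}  old={}  +wl: 3
  step 6. node 5  ⊔preds={}  new={0,1,2,3,4}  stable
  step 7. node 6  ⊔preds={0,1,2,3,4}  new={0,1,2,3,4}  old={1,2}  +wl: 
  step 8. node 7  ⊔preds={}  new={0,1,2,4}  old={1,2,4}  +wl: 4
  step 9. node 1  ⊔preds={0,1,2,3,4}  new={0,1,2,3,4}  stable
  step 10. node 3  ⊔preds={0,1,2,3,4}  new={0,1,2,3,4}  stable
  step 11. node 4  ⊔preds={0,1,2,4}  new={0,1,2,4}  old={1,2,4}  +wl: 3
  step 12. node 3  ⊔preds={0,1,2,3,4}  new={0,1,2,3,4}  stable

Least fixpoint reached:
  node 0: {1,3,4}
  node 1: {0,1,2,3,4}
  node 2: {0,1,2,3,4}
  node 3: {0,1,2,3,4}
  node 4: {0,1,2,4}
  node 5: {0,1,2,3,4}
  node 6: {0,1,2,3,4}
  node 7: {0,1,2,4}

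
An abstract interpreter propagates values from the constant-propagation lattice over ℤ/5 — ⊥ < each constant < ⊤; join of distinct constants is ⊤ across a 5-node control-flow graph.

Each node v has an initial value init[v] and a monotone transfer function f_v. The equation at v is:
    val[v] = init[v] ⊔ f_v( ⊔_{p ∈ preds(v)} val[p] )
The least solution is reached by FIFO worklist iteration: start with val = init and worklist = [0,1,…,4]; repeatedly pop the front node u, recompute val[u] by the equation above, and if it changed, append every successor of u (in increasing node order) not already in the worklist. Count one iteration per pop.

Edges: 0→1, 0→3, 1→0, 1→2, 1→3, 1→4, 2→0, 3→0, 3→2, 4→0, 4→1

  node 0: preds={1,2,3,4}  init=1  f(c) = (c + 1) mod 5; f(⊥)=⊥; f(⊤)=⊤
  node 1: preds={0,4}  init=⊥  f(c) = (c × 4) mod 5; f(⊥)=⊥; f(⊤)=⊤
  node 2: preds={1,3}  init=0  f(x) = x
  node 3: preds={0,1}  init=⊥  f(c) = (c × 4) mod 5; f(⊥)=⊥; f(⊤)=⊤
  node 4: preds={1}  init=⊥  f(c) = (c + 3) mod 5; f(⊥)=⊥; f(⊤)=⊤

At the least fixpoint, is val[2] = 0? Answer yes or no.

Iteration log — 14 steps:
  step 1. node 0  ⊔preds=0  new=1  stable
  step 2. node 1  ⊔preds=1  new=4  old=⊥  +wl: 0
  step 3. node 2  ⊔preds=4  new=⊤  old=0  +wl: 
  step 4. node 3  ⊔preds=⊤  new=⊤  old=⊥  +wl: 2
  step 5. node 4  ⊔preds=4  new=2  old=⊥  +wl: 1
  step 6. node 0  ⊔preds=⊤  new=⊤  old=1  +wl: 3
  step 7. node 2  ⊔preds=⊤  new=⊤  stable
  step 8. node 1  ⊔preds=⊤  new=⊤  old=4  +wl: 0,2,4
  step 9. node 3  ⊔preds=⊤  new=⊤  stable
  step 10. node 0  ⊔preds=⊤  new=⊤  stable
  step 11. node 2  ⊔preds=⊤  new=⊤  stable
  step 12. node 4  ⊔preds=⊤  new=⊤  old=2  +wl: 0,1
  step 13. node 0  ⊔preds=⊤  new=⊤  stable
  step 14. node 1  ⊔preds=⊤  new=⊤  stable

Least fixpoint reached:
  node 0: ⊤
  node 1: ⊤
  node 2: ⊤
  node 3: ⊤
  node 4: ⊤

no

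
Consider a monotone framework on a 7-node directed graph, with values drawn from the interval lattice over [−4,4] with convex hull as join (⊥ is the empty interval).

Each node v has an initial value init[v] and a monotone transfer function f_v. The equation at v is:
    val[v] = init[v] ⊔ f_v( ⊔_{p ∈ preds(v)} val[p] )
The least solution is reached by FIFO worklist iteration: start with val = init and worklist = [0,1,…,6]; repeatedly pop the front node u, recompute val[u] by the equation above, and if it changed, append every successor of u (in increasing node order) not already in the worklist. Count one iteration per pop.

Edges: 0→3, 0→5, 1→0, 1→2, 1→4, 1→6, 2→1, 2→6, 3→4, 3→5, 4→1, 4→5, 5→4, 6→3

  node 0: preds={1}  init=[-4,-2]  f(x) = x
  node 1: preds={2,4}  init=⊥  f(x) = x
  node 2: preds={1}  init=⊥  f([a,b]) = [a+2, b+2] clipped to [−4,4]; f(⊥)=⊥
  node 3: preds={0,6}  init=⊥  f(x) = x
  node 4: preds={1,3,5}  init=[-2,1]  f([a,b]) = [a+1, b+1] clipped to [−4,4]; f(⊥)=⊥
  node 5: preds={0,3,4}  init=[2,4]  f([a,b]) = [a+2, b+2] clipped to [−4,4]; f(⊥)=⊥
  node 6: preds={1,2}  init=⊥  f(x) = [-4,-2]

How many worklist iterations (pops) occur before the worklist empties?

Iteration log — 20 steps:
  step 1. node 0  ⊔preds=⊥  new=[-4,-2]  stable
  step 2. node 1  ⊔preds=[-2,1]  new=[-2,1]  old=⊥  +wl: 0
  step 3. node 2  ⊔preds=[-2,1]  new=[0,3]  old=⊥  +wl: 1
  step 4. node 3  ⊔preds=[-4,-2]  new=[-4,-2]  old=⊥  +wl: 
  step 5. node 4  ⊔preds=[-4,4]  new=[-3,4]  old=[-2,1]  +wl: 
  step 6. node 5  ⊔preds=[-4,4]  new=[-2,4]  old=[2,4]  +wl: 4
  step 7. node 6  ⊔preds=[-2,3]  new=[-4,-2]  old=⊥  +wl: 3
  step 8. node 0  ⊔preds=[-2,1]  new=[-4,1]  old=[-4,-2]  +wl: 5
  step 9. node 1  ⊔preds=[-3,4]  new=[-3,4]  old=[-2,1]  +wl: 0,2,6
  step 10. node 4  ⊔preds=[-4,4]  new=[-3,4]  stable
  step 11. node 3  ⊔preds=[-4,1]  new=[-4,1]  old=[-4,-2]  +wl: 4
  step 12. node 5  ⊔preds=[-4,4]  new=[-2,4]  stable
  step 13. node 0  ⊔preds=[-3,4]  new=[-4,4]  old=[-4,1]  +wl: 3,5
  step 14. node 2  ⊔preds=[-3,4]  new=[-1,4]  old=[0,3]  +wl: 1
  step 15. node 6  ⊔preds=[-3,4]  new=[-4,-2]  stable
  step 16. node 4  ⊔preds=[-4,4]  new=[-3,4]  stable
  step 17. node 3  ⊔preds=[-4,4]  new=[-4,4]  old=[-4,1]  +wl: 4
  step 18. node 5  ⊔preds=[-4,4]  new=[-2,4]  stable
  step 19. node 1  ⊔preds=[-3,4]  new=[-3,4]  stable
  step 20. node 4  ⊔preds=[-4,4]  new=[-3,4]  stable

Least fixpoint reached:
  node 0: [-4,4]
  node 1: [-3,4]
  node 2: [-1,4]
  node 3: [-4,4]
  node 4: [-3,4]
  node 5: [-2,4]
  node 6: [-4,-2]

20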